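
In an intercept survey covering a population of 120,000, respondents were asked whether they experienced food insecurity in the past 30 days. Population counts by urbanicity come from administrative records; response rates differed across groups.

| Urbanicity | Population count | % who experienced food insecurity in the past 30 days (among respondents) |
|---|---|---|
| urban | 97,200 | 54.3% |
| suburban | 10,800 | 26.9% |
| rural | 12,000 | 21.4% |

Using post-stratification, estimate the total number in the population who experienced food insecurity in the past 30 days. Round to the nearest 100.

Each cell contributes its population count × the respondent rate:
  urban: 97,200 × 54.3% = 52779.6
  suburban: 10,800 × 26.9% = 2905.2
  rural: 12,000 × 21.4% = 2568
Estimated total = 58252.8 → 58,300.

58,300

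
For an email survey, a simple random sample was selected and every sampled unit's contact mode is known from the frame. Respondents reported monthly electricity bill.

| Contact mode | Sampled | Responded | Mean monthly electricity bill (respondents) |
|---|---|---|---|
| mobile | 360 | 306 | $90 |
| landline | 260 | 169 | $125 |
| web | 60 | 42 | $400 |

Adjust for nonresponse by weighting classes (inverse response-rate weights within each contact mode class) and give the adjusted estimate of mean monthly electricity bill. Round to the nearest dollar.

$131

Response rates by class: mobile 306/360 = 85%, landline 169/260 = 65%, web 42/60 = 70%.
Inverse-response-rate weighting restores each class to its sampled count, so class totals weight by n_sampled:
  mobile: 360 × 90 = 32,400
  landline: 260 × 125 = 32,500
  web: 60 × 400 = 24,000
Adjusted estimate = 88,900 / 680 = 130.735 → $131.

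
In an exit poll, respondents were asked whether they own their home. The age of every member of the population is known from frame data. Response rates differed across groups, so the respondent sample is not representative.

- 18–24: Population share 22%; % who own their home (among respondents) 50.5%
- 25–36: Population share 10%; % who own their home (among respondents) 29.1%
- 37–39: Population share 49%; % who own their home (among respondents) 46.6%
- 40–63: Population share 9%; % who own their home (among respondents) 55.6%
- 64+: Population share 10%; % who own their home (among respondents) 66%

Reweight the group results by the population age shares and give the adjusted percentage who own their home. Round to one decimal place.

Post-stratification weights by population share, not respondent share:
  18–24: 0.22 × 50.5 = 11.11
  25–36: 0.1 × 29.1 = 2.91
  37–39: 0.49 × 46.6 = 22.834
  40–63: 0.09 × 55.6 = 5.004
  64+: 0.1 × 66 = 6.6
Post-stratified estimate = 48.458 → 48.5%.

48.5%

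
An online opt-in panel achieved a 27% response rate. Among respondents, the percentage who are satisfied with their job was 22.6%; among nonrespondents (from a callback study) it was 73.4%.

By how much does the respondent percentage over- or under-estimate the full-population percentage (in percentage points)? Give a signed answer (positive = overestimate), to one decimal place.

-37.1 percentage points

Nonresponse fraction = 1 − 0.27 = 0.73.
Bias = (nonresponse fraction) × (respondent percentage − nonrespondent percentage)
     = 0.73 × (22.6 − 73.4) = 0.73 × -50.8 = -37.084.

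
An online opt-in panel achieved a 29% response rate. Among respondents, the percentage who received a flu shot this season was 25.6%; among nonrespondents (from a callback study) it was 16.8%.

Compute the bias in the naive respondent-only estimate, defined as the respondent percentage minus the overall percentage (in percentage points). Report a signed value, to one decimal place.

Nonresponse fraction = 1 − 0.29 = 0.71.
Bias = (nonresponse fraction) × (respondent percentage − nonrespondent percentage)
     = 0.71 × (25.6 − 16.8) = 0.71 × 8.8 = 6.248.

+6.2 percentage points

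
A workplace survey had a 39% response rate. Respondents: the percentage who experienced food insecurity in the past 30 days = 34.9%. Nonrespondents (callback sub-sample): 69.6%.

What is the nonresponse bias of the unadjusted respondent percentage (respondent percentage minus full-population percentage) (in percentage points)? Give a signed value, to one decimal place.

Nonresponse fraction = 1 − 0.39 = 0.61.
Bias = (nonresponse fraction) × (respondent percentage − nonrespondent percentage)
     = 0.61 × (34.9 − 69.6) = 0.61 × -34.7 = -21.167.

-21.2 percentage points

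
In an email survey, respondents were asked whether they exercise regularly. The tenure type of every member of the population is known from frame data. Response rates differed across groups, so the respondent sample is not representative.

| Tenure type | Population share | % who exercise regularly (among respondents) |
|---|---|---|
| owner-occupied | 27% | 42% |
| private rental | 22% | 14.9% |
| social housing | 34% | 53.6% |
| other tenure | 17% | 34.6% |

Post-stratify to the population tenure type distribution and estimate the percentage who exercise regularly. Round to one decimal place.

38.7%

Post-stratification weights by population share, not respondent share:
  owner-occupied: 0.27 × 42 = 11.34
  private rental: 0.22 × 14.9 = 3.278
  social housing: 0.34 × 53.6 = 18.224
  other tenure: 0.17 × 34.6 = 5.882
Post-stratified estimate = 38.724 → 38.7%.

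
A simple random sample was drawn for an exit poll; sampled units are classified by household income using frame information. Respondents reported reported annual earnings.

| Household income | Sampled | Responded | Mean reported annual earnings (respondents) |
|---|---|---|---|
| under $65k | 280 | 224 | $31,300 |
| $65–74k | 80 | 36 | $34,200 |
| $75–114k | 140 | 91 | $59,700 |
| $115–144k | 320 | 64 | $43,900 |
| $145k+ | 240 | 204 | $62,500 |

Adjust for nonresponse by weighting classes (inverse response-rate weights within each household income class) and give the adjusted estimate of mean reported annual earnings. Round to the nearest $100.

$46,100

Response rates by class: under $65k 224/280 = 80%, $65–74k 36/80 = 45%, $75–114k 91/140 = 65%, $115–144k 64/320 = 20%, $145k+ 204/240 = 85%.
Each respondent's weight = sampled/responded in their class; summing within a class gives n_sampled, so:
  under $65k: 280 × 31,300 = 8,764,000
  $65–74k: 80 × 34,200 = 2,736,000
  $75–114k: 140 × 59,700 = 8,358,000
  $115–144k: 320 × 43,900 = 14,048,000
  $145k+: 240 × 62,500 = 15,000,000
Adjusted estimate = 48,906,000 / 1,060 = 46137.7 → $46,100.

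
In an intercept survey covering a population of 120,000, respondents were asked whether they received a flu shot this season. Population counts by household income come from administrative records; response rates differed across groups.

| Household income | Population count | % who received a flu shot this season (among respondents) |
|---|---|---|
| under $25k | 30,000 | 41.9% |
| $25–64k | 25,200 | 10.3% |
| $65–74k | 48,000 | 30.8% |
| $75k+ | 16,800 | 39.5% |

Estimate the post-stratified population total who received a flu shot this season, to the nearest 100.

36,600

Estimated count per cell = population count × respondent percentage:
  under $25k: 30,000 × 41.9% = 12,570
  $25–64k: 25,200 × 10.3% = 2595.6
  $65–74k: 48,000 × 30.8% = 14,784
  $75k+: 16,800 × 39.5% = 6636
Estimated total = 36585.6 → 36,600.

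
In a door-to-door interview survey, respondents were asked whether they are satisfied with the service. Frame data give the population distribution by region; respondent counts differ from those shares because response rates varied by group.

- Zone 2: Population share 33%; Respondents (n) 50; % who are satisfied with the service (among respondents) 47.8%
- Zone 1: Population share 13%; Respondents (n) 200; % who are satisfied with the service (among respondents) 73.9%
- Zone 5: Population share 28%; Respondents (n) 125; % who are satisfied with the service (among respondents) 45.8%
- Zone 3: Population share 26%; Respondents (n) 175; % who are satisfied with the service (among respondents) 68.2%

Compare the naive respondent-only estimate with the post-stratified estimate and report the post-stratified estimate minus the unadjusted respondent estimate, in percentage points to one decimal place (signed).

-7.4 percentage points

Without adjustment, the pooled respondent share is:
  (50/550)×47.8 + (200/550)×73.9 + (125/550)×45.8 + (175/550)×68.2 = 63.3273%
Post-stratified estimate weights by population shares:
  0.33×47.8 + 0.13×73.9 + 0.28×45.8 + 0.26×68.2 = 55.937%
Difference = 55.937 − 63.3273 = -7.3903 pp.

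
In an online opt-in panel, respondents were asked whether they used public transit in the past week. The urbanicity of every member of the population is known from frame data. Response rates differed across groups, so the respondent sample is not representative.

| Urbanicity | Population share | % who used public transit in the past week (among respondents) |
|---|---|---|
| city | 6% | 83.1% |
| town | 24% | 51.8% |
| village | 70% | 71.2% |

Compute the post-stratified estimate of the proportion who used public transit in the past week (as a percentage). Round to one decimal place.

67.3%

Each cell contributes population-share × respondent value:
  city: 0.06 × 83.1 = 4.986
  town: 0.24 × 51.8 = 12.432
  village: 0.7 × 71.2 = 49.84
Post-stratified estimate = 67.258 → 67.3%.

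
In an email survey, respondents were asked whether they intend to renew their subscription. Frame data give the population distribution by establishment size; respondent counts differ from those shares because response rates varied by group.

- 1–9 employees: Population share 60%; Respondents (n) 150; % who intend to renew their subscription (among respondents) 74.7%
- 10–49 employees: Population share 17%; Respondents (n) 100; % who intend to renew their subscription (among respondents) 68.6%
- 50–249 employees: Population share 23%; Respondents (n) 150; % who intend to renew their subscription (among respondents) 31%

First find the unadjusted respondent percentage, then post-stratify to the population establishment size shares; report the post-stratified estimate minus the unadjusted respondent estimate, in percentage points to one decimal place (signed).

Without adjustment, the pooled respondent share is:
  (150/400)×74.7 + (100/400)×68.6 + (150/400)×31 = 56.7875%
Post-stratifying to population shares instead:
  0.6×74.7 + 0.17×68.6 + 0.23×31 = 63.612%
Difference = 63.612 − 56.7875 = 6.8245 pp.

+6.8 percentage points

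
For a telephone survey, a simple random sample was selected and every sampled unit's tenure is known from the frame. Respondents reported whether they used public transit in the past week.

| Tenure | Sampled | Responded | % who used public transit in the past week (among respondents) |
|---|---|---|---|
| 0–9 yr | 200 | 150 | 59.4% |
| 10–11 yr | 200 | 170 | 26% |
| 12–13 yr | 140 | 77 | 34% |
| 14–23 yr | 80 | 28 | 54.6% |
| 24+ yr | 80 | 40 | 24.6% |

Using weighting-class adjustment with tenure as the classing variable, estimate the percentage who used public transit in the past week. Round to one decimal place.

40.3%

Class response rates: 0–9 yr 150/200 = 75%, 10–11 yr 170/200 = 85%, 12–13 yr 77/140 = 55%, 14–23 yr 28/80 = 35%, 24+ yr 40/80 = 50%.
Weighting each respondent by the inverse class response rate inflates each class back to its sampled size, so the class weight is n_sampled:
  0–9 yr: 200 × 59.4 = 11,880
  10–11 yr: 200 × 26 = 5200
  12–13 yr: 140 × 34 = 4760
  14–23 yr: 80 × 54.6 = 4368
  24+ yr: 80 × 24.6 = 1968
Adjusted estimate = 28,176 / 700 = 40.2514 → 40.3%.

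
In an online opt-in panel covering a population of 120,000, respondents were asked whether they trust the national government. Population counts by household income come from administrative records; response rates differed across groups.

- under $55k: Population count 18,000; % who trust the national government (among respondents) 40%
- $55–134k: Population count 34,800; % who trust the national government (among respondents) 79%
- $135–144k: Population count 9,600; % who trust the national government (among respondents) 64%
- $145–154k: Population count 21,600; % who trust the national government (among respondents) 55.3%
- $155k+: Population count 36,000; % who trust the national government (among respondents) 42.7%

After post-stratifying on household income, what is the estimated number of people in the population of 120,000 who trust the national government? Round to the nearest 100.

68,200

Estimated count per cell = population count × respondent percentage:
  under $55k: 18,000 × 40% = 7200
  $55–134k: 34,800 × 79% = 27,492
  $135–144k: 9,600 × 64% = 6144
  $145–154k: 21,600 × 55.3% = 11944.8
  $155k+: 36,000 × 42.7% = 15,372
Estimated total = 68152.8 → 68,200.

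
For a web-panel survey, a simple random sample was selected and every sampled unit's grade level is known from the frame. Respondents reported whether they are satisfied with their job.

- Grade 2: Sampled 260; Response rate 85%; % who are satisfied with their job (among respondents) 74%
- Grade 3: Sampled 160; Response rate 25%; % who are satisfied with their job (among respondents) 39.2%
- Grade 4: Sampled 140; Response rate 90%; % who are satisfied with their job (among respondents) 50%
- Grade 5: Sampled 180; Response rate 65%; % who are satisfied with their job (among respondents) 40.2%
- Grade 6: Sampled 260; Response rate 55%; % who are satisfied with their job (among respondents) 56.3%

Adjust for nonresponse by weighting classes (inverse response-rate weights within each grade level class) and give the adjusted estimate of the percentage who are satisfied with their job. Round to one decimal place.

With weight = n_sampled/n_responded per class, the weighted class total is n_sampled:
  Grade 2: 260 × 74 = 19,240
  Grade 3: 160 × 39.2 = 6272
  Grade 4: 140 × 50 = 7000
  Grade 5: 180 × 40.2 = 7236
  Grade 6: 260 × 56.3 = 14,638
Adjusted estimate = 54,386 / 1,000 = 54.386 → 54.4%.

54.4%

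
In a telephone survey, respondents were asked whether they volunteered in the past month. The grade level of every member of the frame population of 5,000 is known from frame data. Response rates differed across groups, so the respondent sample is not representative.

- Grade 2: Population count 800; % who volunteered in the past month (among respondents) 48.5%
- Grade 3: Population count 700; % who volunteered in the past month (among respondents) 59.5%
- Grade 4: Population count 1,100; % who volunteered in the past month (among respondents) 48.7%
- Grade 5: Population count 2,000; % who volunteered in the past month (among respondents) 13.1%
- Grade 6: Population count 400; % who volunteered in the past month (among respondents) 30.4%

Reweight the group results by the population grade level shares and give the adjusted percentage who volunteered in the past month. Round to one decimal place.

34.5%

Reweight to the known grade level distribution:
  Grade 2: (800/5,000) × 48.5 = 7.76
  Grade 3: (700/5,000) × 59.5 = 8.33
  Grade 4: (1,100/5,000) × 48.7 = 10.714
  Grade 5: (2,000/5,000) × 13.1 = 5.24
  Grade 6: (400/5,000) × 30.4 = 2.432
Post-stratified estimate = 34.476 → 34.5%.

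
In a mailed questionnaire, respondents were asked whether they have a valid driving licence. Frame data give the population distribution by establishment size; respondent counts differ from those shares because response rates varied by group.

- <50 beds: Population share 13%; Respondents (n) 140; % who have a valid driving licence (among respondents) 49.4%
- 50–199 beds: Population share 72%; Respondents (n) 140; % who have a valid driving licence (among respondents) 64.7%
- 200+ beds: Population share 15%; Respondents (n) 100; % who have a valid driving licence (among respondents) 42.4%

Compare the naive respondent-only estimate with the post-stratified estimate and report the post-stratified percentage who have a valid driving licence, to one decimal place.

Unadjusted (pooled respondent) estimate weights by respondent counts:
  (140/380)×49.4 + (140/380)×64.7 + (100/380)×42.4 = 53.1947%
Post-stratified estimate weights by population shares:
  0.13×49.4 + 0.72×64.7 + 0.15×42.4 = 59.366%

59.4%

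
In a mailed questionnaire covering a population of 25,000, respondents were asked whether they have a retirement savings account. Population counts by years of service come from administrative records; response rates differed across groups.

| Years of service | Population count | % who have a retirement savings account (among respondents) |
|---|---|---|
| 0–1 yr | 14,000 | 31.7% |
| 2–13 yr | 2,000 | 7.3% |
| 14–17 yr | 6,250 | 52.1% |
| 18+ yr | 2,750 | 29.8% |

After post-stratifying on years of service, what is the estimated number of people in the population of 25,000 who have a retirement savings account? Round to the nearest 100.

Each cell contributes its population count × the respondent rate:
  0–1 yr: 14,000 × 31.7% = 4438
  2–13 yr: 2,000 × 7.3% = 146
  14–17 yr: 6,250 × 52.1% = 3256.25
  18+ yr: 2,750 × 29.8% = 819.5
Estimated total = 8659.75 → 8,700.

8,700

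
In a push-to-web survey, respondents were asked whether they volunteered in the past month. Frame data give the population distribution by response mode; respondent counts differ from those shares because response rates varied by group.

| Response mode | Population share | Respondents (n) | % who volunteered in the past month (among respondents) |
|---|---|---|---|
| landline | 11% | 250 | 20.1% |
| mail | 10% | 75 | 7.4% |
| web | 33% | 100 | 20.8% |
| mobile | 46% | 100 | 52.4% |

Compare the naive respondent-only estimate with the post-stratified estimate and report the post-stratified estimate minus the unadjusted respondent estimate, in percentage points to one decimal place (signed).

Unadjusted (pooled respondent) estimate weights by respondent counts:
  (250/525)×20.1 + (75/525)×7.4 + (100/525)×20.8 + (100/525)×52.4 = 24.5714%
Post-stratifying to population shares instead:
  0.11×20.1 + 0.1×7.4 + 0.33×20.8 + 0.46×52.4 = 33.919%
Difference = 33.919 − 24.5714 = 9.3476 pp.

+9.3 percentage points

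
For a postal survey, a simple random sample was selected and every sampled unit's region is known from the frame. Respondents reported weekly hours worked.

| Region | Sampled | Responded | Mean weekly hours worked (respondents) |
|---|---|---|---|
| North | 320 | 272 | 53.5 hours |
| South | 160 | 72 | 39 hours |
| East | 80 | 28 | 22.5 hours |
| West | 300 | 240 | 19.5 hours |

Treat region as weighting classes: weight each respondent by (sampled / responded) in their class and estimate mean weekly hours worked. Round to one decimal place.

Class response rates: North 272/320 = 85%, South 72/160 = 45%, East 28/80 = 35%, West 240/300 = 80%.
Inverse-response-rate weighting restores each class to its sampled count, so class totals weight by n_sampled:
  North: 320 × 53.5 = 17,120
  South: 160 × 39 = 6240
  East: 80 × 22.5 = 1800
  West: 300 × 19.5 = 5850
Adjusted estimate = 31,010 / 860 = 36.0581 → 36.1.

36.1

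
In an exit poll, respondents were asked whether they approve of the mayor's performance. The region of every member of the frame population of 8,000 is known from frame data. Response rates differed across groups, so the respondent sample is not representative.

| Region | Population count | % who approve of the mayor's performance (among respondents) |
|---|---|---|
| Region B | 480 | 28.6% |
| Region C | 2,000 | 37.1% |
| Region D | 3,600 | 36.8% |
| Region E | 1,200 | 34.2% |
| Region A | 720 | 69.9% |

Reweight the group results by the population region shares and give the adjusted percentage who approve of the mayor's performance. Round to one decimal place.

39.0%

Each cell contributes population-share × respondent value:
  Region B: (480/8,000) × 28.6 = 1.716
  Region C: (2,000/8,000) × 37.1 = 9.275
  Region D: (3,600/8,000) × 36.8 = 16.56
  Region E: (1,200/8,000) × 34.2 = 5.13
  Region A: (720/8,000) × 69.9 = 6.291
Post-stratified estimate = 38.972 → 39.0%.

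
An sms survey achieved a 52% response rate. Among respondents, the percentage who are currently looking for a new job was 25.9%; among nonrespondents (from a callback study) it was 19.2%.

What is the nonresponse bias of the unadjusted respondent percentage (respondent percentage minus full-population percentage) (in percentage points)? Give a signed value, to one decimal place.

Nonresponse fraction = 1 − 0.52 = 0.48.
Bias = (nonresponse fraction) × (respondent percentage − nonrespondent percentage)
     = 0.48 × (25.9 − 19.2) = 0.48 × 6.7 = 3.216.

+3.2 percentage points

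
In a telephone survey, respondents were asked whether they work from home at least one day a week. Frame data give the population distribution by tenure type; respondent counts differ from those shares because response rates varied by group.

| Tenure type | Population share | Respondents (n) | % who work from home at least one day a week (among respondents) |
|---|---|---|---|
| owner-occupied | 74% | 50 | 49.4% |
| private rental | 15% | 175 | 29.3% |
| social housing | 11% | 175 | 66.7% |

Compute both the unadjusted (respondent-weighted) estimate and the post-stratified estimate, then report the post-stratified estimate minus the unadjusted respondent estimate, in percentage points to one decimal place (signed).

+0.1 percentage points

Naive respondent-only estimate (weights = respondent counts):
  (50/400)×49.4 + (175/400)×29.3 + (175/400)×66.7 = 48.175%
Reweighting by population tenure type shares:
  0.74×49.4 + 0.15×29.3 + 0.11×66.7 = 48.288%
Difference = 48.288 − 48.175 = 0.113 pp.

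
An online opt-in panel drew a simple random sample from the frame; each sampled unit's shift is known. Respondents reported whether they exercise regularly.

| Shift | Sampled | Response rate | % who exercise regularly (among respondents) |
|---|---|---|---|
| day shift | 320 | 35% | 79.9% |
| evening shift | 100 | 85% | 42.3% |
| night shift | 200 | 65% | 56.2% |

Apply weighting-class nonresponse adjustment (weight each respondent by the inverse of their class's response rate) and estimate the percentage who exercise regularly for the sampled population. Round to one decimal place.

Inverse-response-rate weighting restores each class to its sampled count, so class totals weight by n_sampled:
  day shift: 320 × 79.9 = 25,568
  evening shift: 100 × 42.3 = 4230
  night shift: 200 × 56.2 = 11,240
Adjusted estimate = 41,038 / 620 = 66.1903 → 66.2%.

66.2%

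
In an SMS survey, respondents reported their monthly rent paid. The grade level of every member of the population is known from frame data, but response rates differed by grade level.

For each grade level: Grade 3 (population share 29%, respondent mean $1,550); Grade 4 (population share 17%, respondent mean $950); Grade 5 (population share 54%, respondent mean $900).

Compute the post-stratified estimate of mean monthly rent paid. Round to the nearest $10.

Weight each group's respondent value by its population share:
  Grade 3: 0.29 × 1550 = 449.5
  Grade 4: 0.17 × 950 = 161.5
  Grade 5: 0.54 × 900 = 486
Post-stratified estimate = 1097 → $1,100.

$1,100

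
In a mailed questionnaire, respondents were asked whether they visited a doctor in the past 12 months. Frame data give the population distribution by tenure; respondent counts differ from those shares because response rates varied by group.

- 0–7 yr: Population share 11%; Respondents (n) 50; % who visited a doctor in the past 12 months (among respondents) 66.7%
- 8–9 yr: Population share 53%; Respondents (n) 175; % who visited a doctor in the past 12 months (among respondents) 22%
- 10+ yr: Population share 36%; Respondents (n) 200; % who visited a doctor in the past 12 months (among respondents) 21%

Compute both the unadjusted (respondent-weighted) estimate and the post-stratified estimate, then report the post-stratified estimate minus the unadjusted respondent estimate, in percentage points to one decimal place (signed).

Without adjustment, the pooled respondent share is:
  (50/425)×66.7 + (175/425)×22 + (200/425)×21 = 26.7882%
Reweighting by population tenure shares:
  0.11×66.7 + 0.53×22 + 0.36×21 = 26.557%
Difference = 26.557 − 26.7882 = -0.2312 pp.

-0.2 percentage points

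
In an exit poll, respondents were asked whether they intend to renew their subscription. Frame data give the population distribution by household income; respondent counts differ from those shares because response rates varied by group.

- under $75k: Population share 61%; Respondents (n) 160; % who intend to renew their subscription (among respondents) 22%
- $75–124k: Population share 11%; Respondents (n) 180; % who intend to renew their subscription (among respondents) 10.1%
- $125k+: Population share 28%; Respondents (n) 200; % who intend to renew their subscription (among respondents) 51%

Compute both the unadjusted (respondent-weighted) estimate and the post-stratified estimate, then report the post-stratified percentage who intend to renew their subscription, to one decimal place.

28.8%

Unadjusted (pooled respondent) estimate weights by respondent counts:
  (160/540)×22 + (180/540)×10.1 + (200/540)×51 = 28.7741%
Reweighting by population household income shares:
  0.61×22 + 0.11×10.1 + 0.28×51 = 28.811%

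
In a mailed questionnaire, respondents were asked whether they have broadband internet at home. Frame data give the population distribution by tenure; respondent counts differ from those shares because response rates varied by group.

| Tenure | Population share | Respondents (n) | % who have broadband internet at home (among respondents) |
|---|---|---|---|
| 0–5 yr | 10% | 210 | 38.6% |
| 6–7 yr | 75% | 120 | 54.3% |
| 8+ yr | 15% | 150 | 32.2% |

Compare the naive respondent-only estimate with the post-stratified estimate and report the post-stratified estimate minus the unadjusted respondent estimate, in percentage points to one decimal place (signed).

+8.9 percentage points

Naive respondent-only estimate (weights = respondent counts):
  (210/480)×38.6 + (120/480)×54.3 + (150/480)×32.2 = 40.525%
Post-stratified estimate weights by population shares:
  0.1×38.6 + 0.75×54.3 + 0.15×32.2 = 49.415%
Difference = 49.415 − 40.525 = 8.89 pp.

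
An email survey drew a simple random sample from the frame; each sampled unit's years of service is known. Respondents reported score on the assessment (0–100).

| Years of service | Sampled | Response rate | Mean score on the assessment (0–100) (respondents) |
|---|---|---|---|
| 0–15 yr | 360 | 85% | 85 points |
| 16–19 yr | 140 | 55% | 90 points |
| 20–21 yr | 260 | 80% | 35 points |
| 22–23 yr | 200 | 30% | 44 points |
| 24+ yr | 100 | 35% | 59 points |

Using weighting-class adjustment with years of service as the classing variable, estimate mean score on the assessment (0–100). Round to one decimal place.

With weight = n_sampled/n_responded per class, the weighted class total is n_sampled:
  0–15 yr: 360 × 85 = 30,600
  16–19 yr: 140 × 90 = 12,600
  20–21 yr: 260 × 35 = 9100
  22–23 yr: 200 × 44 = 8800
  24+ yr: 100 × 59 = 5900
Adjusted estimate = 67,000 / 1,060 = 63.2075 → 63.2.

63.2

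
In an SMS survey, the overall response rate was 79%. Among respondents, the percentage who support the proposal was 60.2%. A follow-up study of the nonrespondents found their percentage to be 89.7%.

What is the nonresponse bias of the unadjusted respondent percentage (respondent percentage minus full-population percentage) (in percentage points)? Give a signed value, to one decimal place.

Nonresponse fraction = 1 − 0.79 = 0.21.
Bias = (nonresponse fraction) × (respondent percentage − nonrespondent percentage)
     = 0.21 × (60.2 − 89.7) = 0.21 × -29.5 = -6.195.

-6.2 percentage points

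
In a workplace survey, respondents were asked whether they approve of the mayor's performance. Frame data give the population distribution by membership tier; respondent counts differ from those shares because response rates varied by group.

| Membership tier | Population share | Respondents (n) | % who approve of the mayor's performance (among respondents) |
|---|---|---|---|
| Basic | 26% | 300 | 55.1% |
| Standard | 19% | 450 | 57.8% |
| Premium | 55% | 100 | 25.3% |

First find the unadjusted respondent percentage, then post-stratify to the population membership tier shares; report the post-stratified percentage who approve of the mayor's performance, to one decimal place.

39.2%

Without adjustment, the pooled respondent share is:
  (300/850)×55.1 + (450/850)×57.8 + (100/850)×25.3 = 53.0235%
Post-stratified estimate weights by population shares:
  0.26×55.1 + 0.19×57.8 + 0.55×25.3 = 39.223%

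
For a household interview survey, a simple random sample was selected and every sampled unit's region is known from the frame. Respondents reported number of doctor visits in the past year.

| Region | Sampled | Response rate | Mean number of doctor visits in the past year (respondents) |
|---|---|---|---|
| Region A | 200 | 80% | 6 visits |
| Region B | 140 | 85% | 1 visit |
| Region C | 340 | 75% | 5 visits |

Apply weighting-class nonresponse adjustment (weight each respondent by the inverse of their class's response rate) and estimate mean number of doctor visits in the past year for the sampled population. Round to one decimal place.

4.5

Weighting each respondent by the inverse class response rate inflates each class back to its sampled size, so the class weight is n_sampled:
  Region A: 200 × 6 = 1200
  Region B: 140 × 1 = 140
  Region C: 340 × 5 = 1700
Adjusted estimate = 3040 / 680 = 4.47059 → 4.5.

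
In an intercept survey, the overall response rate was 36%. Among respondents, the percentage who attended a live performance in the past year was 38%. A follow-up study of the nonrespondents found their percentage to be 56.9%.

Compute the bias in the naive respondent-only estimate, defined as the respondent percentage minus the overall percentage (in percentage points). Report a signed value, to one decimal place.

-12.1 percentage points

Nonresponse fraction = 1 − 0.36 = 0.64.
Bias = (nonresponse fraction) × (respondent percentage − nonrespondent percentage)
     = 0.64 × (38 − 56.9) = 0.64 × -18.9 = -12.096.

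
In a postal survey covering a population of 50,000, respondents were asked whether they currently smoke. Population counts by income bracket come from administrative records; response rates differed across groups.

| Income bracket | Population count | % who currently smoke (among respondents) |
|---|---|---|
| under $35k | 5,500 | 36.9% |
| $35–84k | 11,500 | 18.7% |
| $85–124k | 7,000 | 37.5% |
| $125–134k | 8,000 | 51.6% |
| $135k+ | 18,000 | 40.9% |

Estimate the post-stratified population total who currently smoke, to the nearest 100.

18,300

Apply each group's respondent rate to its population count:
  under $35k: 5,500 × 36.9% = 2029.5
  $35–84k: 11,500 × 18.7% = 2150.5
  $85–124k: 7,000 × 37.5% = 2625
  $125–134k: 8,000 × 51.6% = 4128
  $135k+: 18,000 × 40.9% = 7362
Estimated total = 18,295 → 18,300.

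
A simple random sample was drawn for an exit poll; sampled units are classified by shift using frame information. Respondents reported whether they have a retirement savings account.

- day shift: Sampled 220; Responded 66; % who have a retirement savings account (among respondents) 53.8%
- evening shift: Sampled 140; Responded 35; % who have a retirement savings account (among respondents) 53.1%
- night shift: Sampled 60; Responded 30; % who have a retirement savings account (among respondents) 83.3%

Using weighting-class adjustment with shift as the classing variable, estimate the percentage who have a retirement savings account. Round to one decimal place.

57.8%

Response rates by class: day shift 66/220 = 30%, evening shift 35/140 = 25%, night shift 30/60 = 50%.
Inverse-response-rate weighting restores each class to its sampled count, so class totals weight by n_sampled:
  day shift: 220 × 53.8 = 11,836
  evening shift: 140 × 53.1 = 7434
  night shift: 60 × 83.3 = 4998
Adjusted estimate = 24,268 / 420 = 57.781 → 57.8%.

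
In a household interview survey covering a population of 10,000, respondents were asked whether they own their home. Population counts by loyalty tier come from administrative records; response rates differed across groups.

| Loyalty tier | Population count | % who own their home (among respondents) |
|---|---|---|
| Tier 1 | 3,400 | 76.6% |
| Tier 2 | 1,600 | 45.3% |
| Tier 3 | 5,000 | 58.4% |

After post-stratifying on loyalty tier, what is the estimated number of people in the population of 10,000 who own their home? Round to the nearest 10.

6,250

Each cell contributes its population count × the respondent rate:
  Tier 1: 3,400 × 76.6% = 2604.4
  Tier 2: 1,600 × 45.3% = 724.8
  Tier 3: 5,000 × 58.4% = 2920
Estimated total = 6249.2 → 6,250.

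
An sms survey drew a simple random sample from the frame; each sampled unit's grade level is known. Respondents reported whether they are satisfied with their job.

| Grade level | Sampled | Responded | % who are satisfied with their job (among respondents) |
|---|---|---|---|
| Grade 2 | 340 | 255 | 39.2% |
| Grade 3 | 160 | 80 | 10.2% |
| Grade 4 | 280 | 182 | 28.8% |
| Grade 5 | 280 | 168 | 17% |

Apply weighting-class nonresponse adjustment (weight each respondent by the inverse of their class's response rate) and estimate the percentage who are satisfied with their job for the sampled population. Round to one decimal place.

26.2%

Class response rates: Grade 2 255/340 = 75%, Grade 3 80/160 = 50%, Grade 4 182/280 = 65%, Grade 5 168/280 = 60%.
With weight = n_sampled/n_responded per class, the weighted class total is n_sampled:
  Grade 2: 340 × 39.2 = 13328
  Grade 3: 160 × 10.2 = 1632
  Grade 4: 280 × 28.8 = 8064
  Grade 5: 280 × 17 = 4760
Adjusted estimate = 27,784 / 1,060 = 26.2113 → 26.2%.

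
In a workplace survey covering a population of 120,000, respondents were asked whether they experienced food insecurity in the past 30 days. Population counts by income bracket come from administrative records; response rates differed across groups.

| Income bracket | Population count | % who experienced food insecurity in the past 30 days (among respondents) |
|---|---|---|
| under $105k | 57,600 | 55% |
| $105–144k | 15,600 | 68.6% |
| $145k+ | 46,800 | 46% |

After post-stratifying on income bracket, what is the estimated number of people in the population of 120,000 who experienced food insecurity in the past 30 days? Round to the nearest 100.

Estimated count per cell = population count × respondent percentage:
  under $105k: 57,600 × 55% = 31,680
  $105–144k: 15,600 × 68.6% = 10701.6
  $145k+: 46,800 × 46% = 21,528
Estimated total = 63909.6 → 63,900.

63,900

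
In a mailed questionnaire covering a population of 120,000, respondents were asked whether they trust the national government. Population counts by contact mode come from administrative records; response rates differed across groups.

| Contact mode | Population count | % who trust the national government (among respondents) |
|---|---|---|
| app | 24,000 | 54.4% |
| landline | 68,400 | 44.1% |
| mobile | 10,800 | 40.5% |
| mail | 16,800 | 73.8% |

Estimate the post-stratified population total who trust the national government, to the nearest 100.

60,000

Each cell contributes its population count × the respondent rate:
  app: 24,000 × 54.4% = 13,056
  landline: 68,400 × 44.1% = 30164.4
  mobile: 10,800 × 40.5% = 4374
  mail: 16,800 × 73.8% = 12398.4
Estimated total = 59992.8 → 60,000.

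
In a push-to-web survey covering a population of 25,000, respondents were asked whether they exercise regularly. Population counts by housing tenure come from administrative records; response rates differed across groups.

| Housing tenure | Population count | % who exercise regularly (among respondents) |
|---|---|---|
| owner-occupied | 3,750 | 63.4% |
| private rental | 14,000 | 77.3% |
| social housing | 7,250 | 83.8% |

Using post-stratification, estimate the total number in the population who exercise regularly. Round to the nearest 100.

19,300

Estimated count per cell = population count × respondent percentage:
  owner-occupied: 3,750 × 63.4% = 2377.5
  private rental: 14,000 × 77.3% = 10,822
  social housing: 7,250 × 83.8% = 6075.5
Estimated total = 19,275 → 19,300.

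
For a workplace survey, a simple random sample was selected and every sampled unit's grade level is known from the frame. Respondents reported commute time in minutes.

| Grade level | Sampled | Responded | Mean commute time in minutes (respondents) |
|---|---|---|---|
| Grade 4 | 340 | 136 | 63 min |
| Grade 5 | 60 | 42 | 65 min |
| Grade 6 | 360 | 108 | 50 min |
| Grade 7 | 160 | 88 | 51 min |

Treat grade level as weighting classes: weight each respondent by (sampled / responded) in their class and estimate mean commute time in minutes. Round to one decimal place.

Response rates by class: Grade 4 136/340 = 40%, Grade 5 42/60 = 70%, Grade 6 108/360 = 30%, Grade 7 88/160 = 55%.
With weight = n_sampled/n_responded per class, the weighted class total is n_sampled:
  Grade 4: 340 × 63 = 21,420
  Grade 5: 60 × 65 = 3900
  Grade 6: 360 × 50 = 18,000
  Grade 7: 160 × 51 = 8160
Adjusted estimate = 51,480 / 920 = 55.9565 → 56.0.

56.0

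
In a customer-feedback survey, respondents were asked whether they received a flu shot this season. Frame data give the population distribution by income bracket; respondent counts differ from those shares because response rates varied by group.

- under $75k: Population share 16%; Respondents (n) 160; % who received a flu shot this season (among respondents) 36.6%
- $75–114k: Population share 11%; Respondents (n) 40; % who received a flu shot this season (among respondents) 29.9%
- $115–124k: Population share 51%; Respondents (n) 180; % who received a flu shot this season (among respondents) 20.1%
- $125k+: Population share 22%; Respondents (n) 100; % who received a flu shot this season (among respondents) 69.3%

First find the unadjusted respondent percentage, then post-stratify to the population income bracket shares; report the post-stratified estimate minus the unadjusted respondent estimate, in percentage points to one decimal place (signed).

-2.0 percentage points

Without adjustment, the pooled respondent share is:
  (160/480)×36.6 + (40/480)×29.9 + (180/480)×20.1 + (100/480)×69.3 = 36.6667%
Reweighting by population income bracket shares:
  0.16×36.6 + 0.11×29.9 + 0.51×20.1 + 0.22×69.3 = 34.642%
Difference = 34.642 − 36.6667 = -2.0247 pp.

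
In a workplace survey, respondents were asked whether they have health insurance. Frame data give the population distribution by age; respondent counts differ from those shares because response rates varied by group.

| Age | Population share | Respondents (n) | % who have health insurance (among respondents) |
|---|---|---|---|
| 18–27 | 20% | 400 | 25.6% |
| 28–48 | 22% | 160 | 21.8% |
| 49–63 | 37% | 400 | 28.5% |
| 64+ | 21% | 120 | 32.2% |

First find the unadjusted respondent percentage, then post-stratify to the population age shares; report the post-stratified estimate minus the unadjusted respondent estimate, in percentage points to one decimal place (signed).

+0.4 percentage points

Without adjustment, the pooled respondent share is:
  (400/1080)×25.6 + (160/1080)×21.8 + (400/1080)×28.5 + (120/1080)×32.2 = 26.8444%
Reweighting by population age shares:
  0.2×25.6 + 0.22×21.8 + 0.37×28.5 + 0.21×32.2 = 27.223%
Difference = 27.223 − 26.8444 = 0.3786 pp.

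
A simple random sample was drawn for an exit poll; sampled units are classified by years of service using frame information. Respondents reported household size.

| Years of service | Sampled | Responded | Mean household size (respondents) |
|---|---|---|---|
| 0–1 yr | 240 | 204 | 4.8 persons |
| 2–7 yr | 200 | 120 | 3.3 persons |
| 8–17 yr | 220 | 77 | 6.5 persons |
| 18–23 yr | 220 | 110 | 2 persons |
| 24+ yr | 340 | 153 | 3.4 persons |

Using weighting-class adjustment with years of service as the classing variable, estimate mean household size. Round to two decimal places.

3.97

Class response rates: 0–1 yr 204/240 = 85%, 2–7 yr 120/200 = 60%, 8–17 yr 77/220 = 35%, 18–23 yr 110/220 = 50%, 24+ yr 153/340 = 45%.
With weight = n_sampled/n_responded per class, the weighted class total is n_sampled:
  0–1 yr: 240 × 4.8 = 1152
  2–7 yr: 200 × 3.3 = 660
  8–17 yr: 220 × 6.5 = 1430
  18–23 yr: 220 × 2 = 440
  24+ yr: 340 × 3.4 = 1156
Adjusted estimate = 4838 / 1,220 = 3.96557 → 3.97.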